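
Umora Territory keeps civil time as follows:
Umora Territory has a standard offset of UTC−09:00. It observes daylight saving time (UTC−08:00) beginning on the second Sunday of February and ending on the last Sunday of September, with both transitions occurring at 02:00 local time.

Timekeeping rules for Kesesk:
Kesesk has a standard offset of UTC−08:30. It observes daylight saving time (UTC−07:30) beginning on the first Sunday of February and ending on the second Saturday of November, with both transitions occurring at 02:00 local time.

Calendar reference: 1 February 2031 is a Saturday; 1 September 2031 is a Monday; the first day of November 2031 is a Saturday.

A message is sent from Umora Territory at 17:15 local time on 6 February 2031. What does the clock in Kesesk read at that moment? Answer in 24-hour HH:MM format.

1 February 2031 is a Saturday, so the first Sunday is February 2 and the second is February 9.
1 September 2031 is a Monday, so Sundays fall on 7, 14, 21, 28; the last is September 28.
Daylight saving runs 9 February – 28 September; 6 February 2031 is outside that window, so Umora Territory is on standard time at UTC−09:00.
17:15 Umora Territory + 9h = 02:15 UTC (rolling into the next day, 7 February 2031).
1 February 2031 is a Saturday, so the first Sunday is February 2.
1 November 2031 is a Saturday, so the first Saturday is November 1 and the second is November 8.
At the standard offset (UTC−08:30), 02:15 UTC − 8h30m = 17:45 Kesesk standard time (rolling into the previous day, 6 February 2031).
The standard-time date in Kesesk, 6 February 2031, lies within the daylight-saving period (2 February – 8 November), so Kesesk is on daylight time, UTC−07:30.
02:15 UTC − 7h30m = 18:45 Kesesk (rolling into the previous day, 6 February 2031).

18:45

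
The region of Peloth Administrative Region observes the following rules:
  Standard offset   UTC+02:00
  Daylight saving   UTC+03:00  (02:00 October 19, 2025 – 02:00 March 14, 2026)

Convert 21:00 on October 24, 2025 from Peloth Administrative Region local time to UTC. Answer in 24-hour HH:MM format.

October 24, 2025 lies within the daylight-saving period (19 October 2025 – 14 March 2026), so Peloth Administrative Region is on daylight time, UTC+03:00.
21:00 local − 3h = 18:00 UTC.

18:00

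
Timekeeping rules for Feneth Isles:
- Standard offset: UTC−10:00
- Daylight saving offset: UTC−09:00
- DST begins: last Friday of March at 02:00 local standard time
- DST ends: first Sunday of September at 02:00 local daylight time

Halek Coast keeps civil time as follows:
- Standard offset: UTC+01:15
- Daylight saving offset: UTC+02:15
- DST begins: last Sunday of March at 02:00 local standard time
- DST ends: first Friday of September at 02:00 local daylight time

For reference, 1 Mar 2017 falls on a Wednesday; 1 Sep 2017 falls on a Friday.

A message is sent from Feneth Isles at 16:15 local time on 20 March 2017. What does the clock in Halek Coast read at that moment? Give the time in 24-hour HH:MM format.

1 March 2017 is a Wednesday, so Fridays fall on 3, 10, 17, 24, 31; the last is March 31.
1 September 2017 is a Friday, so the first Sunday is September 3.
20 March 2017 does not fall between 31 March and 3 September, so daylight saving is not in effect and Feneth Isles is at UTC−10:00.
16:15 Feneth Isles + 10h = 02:15 UTC (rolling into the next day, 21 March 2017).
1 March 2017 is a Wednesday, so Sundays fall on 5, 12, 19, 26; the last is March 26.
1 September 2017 is a Friday, so the first Friday is September 1.
At the standard offset (UTC+01:15), 02:15 UTC + 1h15m = 03:30 Halek Coast standard time.
The standard-time date in Halek Coast, 21 March 2017, does not fall between 26 March and 1 September, so daylight saving is not in effect and Halek Coast is at UTC+01:15.
02:15 UTC + 1h15m = 03:30 Halek Coast.

03:30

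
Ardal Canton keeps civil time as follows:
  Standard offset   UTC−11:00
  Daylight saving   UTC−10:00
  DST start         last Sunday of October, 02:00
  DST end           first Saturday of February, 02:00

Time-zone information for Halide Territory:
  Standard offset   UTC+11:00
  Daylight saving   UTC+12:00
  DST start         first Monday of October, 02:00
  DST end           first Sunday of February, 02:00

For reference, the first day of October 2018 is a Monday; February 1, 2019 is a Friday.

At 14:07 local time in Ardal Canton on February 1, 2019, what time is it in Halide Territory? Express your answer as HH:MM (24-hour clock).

12:07

1 October 2018 is a Monday, so Sundays fall on 7, 14, 21, 28; the last is October 28.
1 February 2019 is a Friday, so the first Saturday is February 2.
February 1, 2019 falls between 28 October 2018 and 2 February 2019, so daylight saving is in effect and Ardal Canton is at UTC−10:00.
14:07 Ardal Canton + 10h = 00:07 UTC (rolling into the next day, 2 February 2019).
1 October 2018 is a Monday, so the first Monday is October 1.
1 February 2019 is a Friday, so the first Sunday is February 3.
At the standard offset (UTC+11:00), 00:07 UTC + 11h = 11:07 Halide Territory standard time.
The standard-time date in Halide Territory, February 2, 2019, lies within the daylight-saving period (1 October 2018 – 3 February 2019), so Halide Territory is on daylight time, UTC+12:00.
00:07 UTC + 12h = 12:07 Halide Territory.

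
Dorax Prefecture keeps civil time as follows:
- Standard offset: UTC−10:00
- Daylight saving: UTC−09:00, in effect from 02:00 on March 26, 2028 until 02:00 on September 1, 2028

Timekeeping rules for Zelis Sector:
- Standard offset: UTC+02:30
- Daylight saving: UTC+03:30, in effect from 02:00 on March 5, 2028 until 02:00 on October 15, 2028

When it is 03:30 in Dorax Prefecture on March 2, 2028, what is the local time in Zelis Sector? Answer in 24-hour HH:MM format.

16:00

Daylight saving runs 26 March – 1 September; March 2, 2028 is outside that window, so Dorax Prefecture is on standard time at UTC−10:00.
03:30 Dorax Prefecture + 10h = 13:30 UTC.
At the standard offset (UTC+02:30), 13:30 UTC + 2h30m = 16:00 Zelis Sector standard time.
The standard-time date in Zelis Sector, March 2, 2028, does not fall between 5 March and 15 October, so daylight saving is not in effect and Zelis Sector is at UTC+02:30.
13:30 UTC + 2h30m = 16:00 Zelis Sector.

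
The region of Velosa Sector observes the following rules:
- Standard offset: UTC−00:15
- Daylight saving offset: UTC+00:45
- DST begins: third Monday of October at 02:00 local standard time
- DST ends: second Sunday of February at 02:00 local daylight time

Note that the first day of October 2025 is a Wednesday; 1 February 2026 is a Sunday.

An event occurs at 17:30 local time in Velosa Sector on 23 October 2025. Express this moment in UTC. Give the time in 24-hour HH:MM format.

1 October 2025 is a Wednesday, so the first Monday is October 6 and the third is October 20.
1 February 2026 is a Sunday, so the first Sunday is February 1 and the second is February 8.
Daylight saving runs 20 October 2025 – 8 February 2026; 23 October 2025 is inside that window, so Velosa Sector is at UTC+00:45.
17:30 local − 0h45m = 16:45 UTC.

16:45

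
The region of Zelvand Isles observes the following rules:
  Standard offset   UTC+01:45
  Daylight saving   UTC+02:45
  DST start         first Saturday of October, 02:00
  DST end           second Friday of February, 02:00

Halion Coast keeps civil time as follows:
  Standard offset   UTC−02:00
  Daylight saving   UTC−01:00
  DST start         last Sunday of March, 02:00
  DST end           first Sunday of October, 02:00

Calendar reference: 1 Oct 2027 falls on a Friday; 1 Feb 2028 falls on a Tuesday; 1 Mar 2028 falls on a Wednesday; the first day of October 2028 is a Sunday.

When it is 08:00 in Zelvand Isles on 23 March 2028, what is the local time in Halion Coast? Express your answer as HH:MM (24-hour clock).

1 October 2027 is a Friday, so the first Saturday is October 2.
1 February 2028 is a Tuesday, so the first Friday is February 4 and the second is February 11.
Daylight saving runs 2 October 2027 – 11 February 2028; 23 March 2028 is outside that window, so Zelvand Isles is on standard time at UTC+01:45.
08:00 Zelvand Isles − 1h45m = 06:15 UTC.
1 March 2028 is a Wednesday, so Sundays fall on 5, 12, 19, 26; the last is March 26.
1 October 2028 is a Sunday, so the first Sunday is October 1.
At the standard offset (UTC−02:00), 06:15 UTC − 2h = 04:15 Halion Coast standard time.
The standard-time date in Halion Coast, 23 March 2028, does not fall between 26 March and 1 October, so daylight saving is not in effect and Halion Coast is at UTC−02:00.
06:15 UTC − 2h = 04:15 Halion Coast.

04:15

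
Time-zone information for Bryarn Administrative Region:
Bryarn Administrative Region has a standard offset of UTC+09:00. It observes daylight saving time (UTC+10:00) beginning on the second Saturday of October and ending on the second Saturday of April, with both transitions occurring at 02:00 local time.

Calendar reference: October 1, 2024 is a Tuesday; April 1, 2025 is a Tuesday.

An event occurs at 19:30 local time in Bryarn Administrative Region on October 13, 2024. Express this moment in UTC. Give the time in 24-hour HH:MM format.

09:30

1 October 2024 is a Tuesday, so the first Saturday is October 5 and the second is October 12.
1 April 2025 is a Tuesday, so the first Saturday is April 5 and the second is April 12.
Daylight saving runs 12 October 2024 – 12 April 2025; October 13, 2024 is inside that window, so Bryarn Administrative Region is at UTC+10:00.
19:30 local − 10h = 09:30 UTC.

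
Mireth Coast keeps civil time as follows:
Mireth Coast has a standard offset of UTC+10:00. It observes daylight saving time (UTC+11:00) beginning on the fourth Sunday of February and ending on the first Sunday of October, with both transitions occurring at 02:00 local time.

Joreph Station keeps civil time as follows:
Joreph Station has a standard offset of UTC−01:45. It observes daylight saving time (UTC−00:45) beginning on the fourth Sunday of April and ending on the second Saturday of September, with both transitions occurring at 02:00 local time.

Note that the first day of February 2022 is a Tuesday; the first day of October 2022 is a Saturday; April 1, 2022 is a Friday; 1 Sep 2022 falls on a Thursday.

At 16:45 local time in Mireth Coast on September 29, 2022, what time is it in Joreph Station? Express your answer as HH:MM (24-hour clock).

04:00

1 February 2022 is a Tuesday, so the first Sunday is February 6 and the fourth is February 27.
1 October 2022 is a Saturday, so the first Sunday is October 2.
September 29, 2022 falls between 27 February and 2 October, so daylight saving is in effect and Mireth Coast is at UTC+11:00.
16:45 Mireth Coast − 11h = 05:45 UTC.
1 April 2022 is a Friday, so the first Sunday is April 3 and the fourth is April 24.
1 September 2022 is a Thursday, so the first Saturday is September 3 and the second is September 10.
At the standard offset (UTC−01:45), 05:45 UTC − 1h45m = 04:00 Joreph Station standard time.
Daylight saving runs 24 April – 10 September; the standard-time date in Joreph Station, September 29, 2022, is outside that window, so Joreph Station is on standard time at UTC−01:45.
05:45 UTC − 1h45m = 04:00 Joreph Station.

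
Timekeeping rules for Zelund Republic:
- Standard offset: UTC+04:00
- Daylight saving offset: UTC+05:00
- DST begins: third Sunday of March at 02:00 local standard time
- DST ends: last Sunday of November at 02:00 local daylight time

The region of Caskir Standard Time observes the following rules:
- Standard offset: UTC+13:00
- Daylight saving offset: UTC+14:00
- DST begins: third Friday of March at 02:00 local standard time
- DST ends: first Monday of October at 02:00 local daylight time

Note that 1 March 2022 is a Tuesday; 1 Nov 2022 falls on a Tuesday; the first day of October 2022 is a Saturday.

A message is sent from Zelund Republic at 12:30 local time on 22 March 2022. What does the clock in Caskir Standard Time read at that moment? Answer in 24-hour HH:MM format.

21:30

1 March 2022 is a Tuesday, so the first Sunday is March 6 and the third is March 20.
1 November 2022 is a Tuesday, so Sundays fall on 6, 13, 20, 27; the last is November 27.
22 March 2022 lies within the daylight-saving period (20 March – 27 November), so Zelund Republic is on daylight time, UTC+05:00.
12:30 Zelund Republic − 5h = 07:30 UTC.
1 March 2022 is a Tuesday, so the first Friday is March 4 and the third is March 18.
1 October 2022 is a Saturday, so the first Monday is October 3.
At the standard offset (UTC+13:00), 07:30 UTC + 13h = 20:30 Caskir Standard Time standard time.
Daylight saving runs 18 March – 3 October; the standard-time date in Caskir Standard Time, 22 March 2022, is inside that window, so Caskir Standard Time is at UTC+14:00.
07:30 UTC + 14h = 21:30 Caskir Standard Time.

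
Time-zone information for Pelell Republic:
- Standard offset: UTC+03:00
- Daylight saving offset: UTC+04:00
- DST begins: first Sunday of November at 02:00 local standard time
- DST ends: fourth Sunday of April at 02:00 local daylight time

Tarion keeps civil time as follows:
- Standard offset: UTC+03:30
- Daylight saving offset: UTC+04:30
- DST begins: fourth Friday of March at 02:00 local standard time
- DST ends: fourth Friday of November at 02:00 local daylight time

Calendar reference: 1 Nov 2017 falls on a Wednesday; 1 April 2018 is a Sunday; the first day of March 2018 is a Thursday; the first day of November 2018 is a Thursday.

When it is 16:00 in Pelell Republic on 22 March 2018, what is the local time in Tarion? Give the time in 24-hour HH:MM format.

1 November 2017 is a Wednesday, so the first Sunday is November 5.
1 April 2018 is a Sunday, so the first Sunday is April 1 and the fourth is April 22.
Daylight saving runs 5 November 2017 – 22 April 2018; 22 March 2018 is inside that window, so Pelell Republic is at UTC+04:00.
16:00 Pelell Republic − 4h = 12:00 UTC.
1 March 2018 is a Thursday, so the first Friday is March 2 and the fourth is March 23.
1 November 2018 is a Thursday, so the first Friday is November 2 and the fourth is November 23.
At the standard offset (UTC+03:30), 12:00 UTC + 3h30m = 15:30 Tarion standard time.
The standard-time date in Tarion, 22 March 2018, is outside the daylight-saving period (23 March – 23 November), so Tarion is on standard time, UTC+03:30.
12:00 UTC + 3h30m = 15:30 Tarion.

15:30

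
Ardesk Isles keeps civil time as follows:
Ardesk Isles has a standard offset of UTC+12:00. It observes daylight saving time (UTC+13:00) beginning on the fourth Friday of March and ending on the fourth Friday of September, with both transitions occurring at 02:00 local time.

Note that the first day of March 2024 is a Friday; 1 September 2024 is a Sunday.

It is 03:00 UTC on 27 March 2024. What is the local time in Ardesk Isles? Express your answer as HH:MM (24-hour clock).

16:00

1 March 2024 is a Friday, so the first Friday is March 1 and the fourth is March 22.
1 September 2024 is a Sunday, so the first Friday is September 6 and the fourth is September 27.
At the standard offset (UTC+12:00), 03:00 UTC + 12h = 15:00 Ardesk Isles standard time.
The standard-time date in Ardesk Isles, 27 March 2024, falls between 22 March and 27 September, so daylight saving is in effect and Ardesk Isles is at UTC+13:00.
03:00 UTC + 13h = 16:00 local.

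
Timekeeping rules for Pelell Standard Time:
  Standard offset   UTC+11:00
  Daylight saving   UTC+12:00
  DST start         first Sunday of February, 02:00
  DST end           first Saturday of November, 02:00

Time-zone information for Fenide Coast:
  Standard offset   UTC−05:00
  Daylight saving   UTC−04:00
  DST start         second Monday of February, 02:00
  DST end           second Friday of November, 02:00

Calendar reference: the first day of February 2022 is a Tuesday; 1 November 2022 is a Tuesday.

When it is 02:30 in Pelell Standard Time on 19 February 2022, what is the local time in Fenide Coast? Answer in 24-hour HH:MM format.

10:30

1 February 2022 is a Tuesday, so the first Sunday is February 6.
1 November 2022 is a Tuesday, so the first Saturday is November 5.
19 February 2022 lies within the daylight-saving period (6 February – 5 November), so Pelell Standard Time is on daylight time, UTC+12:00.
02:30 Pelell Standard Time − 12h = 14:30 UTC (rolling into the previous day, 18 February 2022).
1 February 2022 is a Tuesday, so the first Monday is February 7 and the second is February 14.
1 November 2022 is a Tuesday, so the first Friday is November 4 and the second is November 11.
At the standard offset (UTC−05:00), 14:30 UTC − 5h = 09:30 Fenide Coast standard time.
The standard-time date in Fenide Coast, 18 February 2022, falls between 14 February and 11 November, so daylight saving is in effect and Fenide Coast is at UTC−04:00.
14:30 UTC − 4h = 10:30 Fenide Coast.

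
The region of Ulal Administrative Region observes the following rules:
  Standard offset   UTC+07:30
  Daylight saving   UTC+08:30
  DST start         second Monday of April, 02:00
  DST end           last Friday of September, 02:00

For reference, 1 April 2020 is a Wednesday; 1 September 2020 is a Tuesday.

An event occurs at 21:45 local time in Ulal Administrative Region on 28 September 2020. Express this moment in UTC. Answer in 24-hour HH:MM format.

14:15

1 April 2020 is a Wednesday, so the first Monday is April 6 and the second is April 13.
1 September 2020 is a Tuesday, so Fridays fall on 4, 11, 18, 25; the last is September 25.
Daylight saving runs 13 April – 25 September; 28 September 2020 is outside that window, so Ulal Administrative Region is on standard time at UTC+07:30.
21:45 local − 7h30m = 14:15 UTC.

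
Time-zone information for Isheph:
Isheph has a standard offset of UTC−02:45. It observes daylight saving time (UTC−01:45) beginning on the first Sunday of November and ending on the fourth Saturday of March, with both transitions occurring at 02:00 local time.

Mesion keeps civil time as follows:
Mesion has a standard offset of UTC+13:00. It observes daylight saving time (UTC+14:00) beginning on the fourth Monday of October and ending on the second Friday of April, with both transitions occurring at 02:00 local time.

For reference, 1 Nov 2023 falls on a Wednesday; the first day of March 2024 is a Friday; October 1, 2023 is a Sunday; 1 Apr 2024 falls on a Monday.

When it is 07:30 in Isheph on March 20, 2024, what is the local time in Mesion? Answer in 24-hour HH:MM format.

23:15

1 November 2023 is a Wednesday, so the first Sunday is November 5.
1 March 2024 is a Friday, so the first Saturday is March 2 and the fourth is March 23.
March 20, 2024 falls between 5 November 2023 and 23 March 2024, so daylight saving is in effect and Isheph is at UTC−01:45.
07:30 Isheph + 1h45m = 09:15 UTC.
1 October 2023 is a Sunday, so the first Monday is October 2 and the fourth is October 23.
1 April 2024 is a Monday, so the first Friday is April 5 and the second is April 12.
At the standard offset (UTC+13:00), 09:15 UTC + 13h = 22:15 Mesion standard time.
The standard-time date in Mesion, March 20, 2024, falls between 23 October 2023 and 12 April 2024, so daylight saving is in effect and Mesion is at UTC+14:00.
09:15 UTC + 14h = 23:15 Mesion.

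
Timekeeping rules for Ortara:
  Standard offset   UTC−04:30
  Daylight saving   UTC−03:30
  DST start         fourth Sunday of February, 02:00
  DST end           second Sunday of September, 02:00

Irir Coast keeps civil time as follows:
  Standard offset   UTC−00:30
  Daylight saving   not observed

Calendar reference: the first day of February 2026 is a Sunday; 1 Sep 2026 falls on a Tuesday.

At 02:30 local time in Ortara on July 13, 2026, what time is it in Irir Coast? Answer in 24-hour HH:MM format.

1 February 2026 is a Sunday, so the first Sunday is February 1 and the fourth is February 22.
1 September 2026 is a Tuesday, so the first Sunday is September 6 and the second is September 13.
July 13, 2026 lies within the daylight-saving period (22 February – 13 September), so Ortara is on daylight time, UTC−03:30.
02:30 Ortara + 3h30m = 06:00 UTC.
Irir Coast has no daylight saving, so its offset is UTC−00:30 year-round.
06:00 UTC − 0h30m = 05:30 Irir Coast.

05:30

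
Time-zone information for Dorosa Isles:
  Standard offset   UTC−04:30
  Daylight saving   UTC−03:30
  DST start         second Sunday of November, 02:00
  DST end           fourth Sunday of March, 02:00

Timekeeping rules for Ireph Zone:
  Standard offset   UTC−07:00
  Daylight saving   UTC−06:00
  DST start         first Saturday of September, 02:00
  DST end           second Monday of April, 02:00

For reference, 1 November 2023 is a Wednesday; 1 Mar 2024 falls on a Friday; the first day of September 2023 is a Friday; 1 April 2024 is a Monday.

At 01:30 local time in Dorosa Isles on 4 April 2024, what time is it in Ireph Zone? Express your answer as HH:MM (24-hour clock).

00:00

1 November 2023 is a Wednesday, so the first Sunday is November 5 and the second is November 12.
1 March 2024 is a Friday, so the first Sunday is March 3 and the fourth is March 24.
4 April 2024 is outside the daylight-saving period (12 November 2023 – 24 March 2024), so Dorosa Isles is on standard time, UTC−04:30.
01:30 Dorosa Isles + 4h30m = 06:00 UTC.
1 September 2023 is a Friday, so the first Saturday is September 2.
1 April 2024 is a Monday, so the first Monday is April 1 and the second is April 8.
At the standard offset (UTC−07:00), 06:00 UTC − 7h = 23:00 Ireph Zone standard time (rolling into the previous day, 3 April 2024).
Daylight saving runs 2 September 2023 – 8 April 2024; the standard-time date in Ireph Zone, 3 April 2024, is inside that window, so Ireph Zone is at UTC−06:00.
06:00 UTC − 6h = 00:00 Ireph Zone.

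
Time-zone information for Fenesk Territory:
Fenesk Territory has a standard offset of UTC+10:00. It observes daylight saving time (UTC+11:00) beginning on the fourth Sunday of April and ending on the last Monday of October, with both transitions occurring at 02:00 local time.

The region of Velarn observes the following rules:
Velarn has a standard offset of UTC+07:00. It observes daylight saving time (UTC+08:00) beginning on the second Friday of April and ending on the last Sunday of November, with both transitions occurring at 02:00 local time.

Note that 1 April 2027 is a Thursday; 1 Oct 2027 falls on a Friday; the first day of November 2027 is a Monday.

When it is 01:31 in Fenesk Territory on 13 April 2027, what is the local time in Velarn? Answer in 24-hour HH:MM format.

23:31

1 April 2027 is a Thursday, so the first Sunday is April 4 and the fourth is April 25.
1 October 2027 is a Friday, so Mondays fall on 4, 11, 18, 25; the last is October 25.
13 April 2027 does not fall between 25 April and 25 October, so daylight saving is not in effect and Fenesk Territory is at UTC+10:00.
01:31 Fenesk Territory − 10h = 15:31 UTC (rolling into the previous day, 12 April 2027).
1 April 2027 is a Thursday, so the first Friday is April 2 and the second is April 9.
1 November 2027 is a Monday, so Sundays fall on 7, 14, 21, 28; the last is November 28.
At the standard offset (UTC+07:00), 15:31 UTC + 7h = 22:31 Velarn standard time.
The standard-time date in Velarn, 12 April 2027, lies within the daylight-saving period (9 April – 28 November), so Velarn is on daylight time, UTC+08:00.
15:31 UTC + 8h = 23:31 Velarn.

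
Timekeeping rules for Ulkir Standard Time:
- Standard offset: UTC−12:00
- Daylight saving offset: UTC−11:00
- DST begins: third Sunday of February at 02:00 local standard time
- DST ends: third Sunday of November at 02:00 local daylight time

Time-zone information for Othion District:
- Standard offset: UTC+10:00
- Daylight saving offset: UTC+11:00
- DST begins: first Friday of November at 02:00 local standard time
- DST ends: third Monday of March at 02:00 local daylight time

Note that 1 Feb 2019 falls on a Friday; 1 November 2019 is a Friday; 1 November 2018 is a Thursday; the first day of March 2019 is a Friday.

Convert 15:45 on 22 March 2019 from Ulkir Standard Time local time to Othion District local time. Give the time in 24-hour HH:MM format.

12:45

1 February 2019 is a Friday, so the first Sunday is February 3 and the third is February 17.
1 November 2019 is a Friday, so the first Sunday is November 3 and the third is November 17.
22 March 2019 lies within the daylight-saving period (17 February – 17 November), so Ulkir Standard Time is on daylight time, UTC−11:00.
15:45 Ulkir Standard Time + 11h = 02:45 UTC (rolling into the next day, 23 March 2019).
1 November 2018 is a Thursday, so the first Friday is November 2.
1 March 2019 is a Friday, so the first Monday is March 4 and the third is March 18.
At the standard offset (UTC+10:00), 02:45 UTC + 10h = 12:45 Othion District standard time.
The standard-time date in Othion District, 23 March 2019, does not fall between 2 November 2018 and 18 March 2019, so daylight saving is not in effect and Othion District is at UTC+10:00.
02:45 UTC + 10h = 12:45 Othion District.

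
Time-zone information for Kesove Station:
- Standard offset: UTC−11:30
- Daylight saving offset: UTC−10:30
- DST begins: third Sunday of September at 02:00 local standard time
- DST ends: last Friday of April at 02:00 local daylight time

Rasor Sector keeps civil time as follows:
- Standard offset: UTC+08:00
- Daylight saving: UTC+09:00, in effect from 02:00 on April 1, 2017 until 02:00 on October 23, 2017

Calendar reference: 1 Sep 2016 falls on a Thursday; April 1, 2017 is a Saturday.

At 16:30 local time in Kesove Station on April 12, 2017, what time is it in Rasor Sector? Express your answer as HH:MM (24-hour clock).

12:00

1 September 2016 is a Thursday, so the first Sunday is September 4 and the third is September 18.
1 April 2017 is a Saturday, so Fridays fall on 7, 14, 21, 28; the last is April 28.
April 12, 2017 falls between 18 September 2016 and 28 April 2017, so daylight saving is in effect and Kesove Station is at UTC−10:30.
16:30 Kesove Station + 10h30m = 03:00 UTC (rolling into the next day, 13 April 2017).
At the standard offset (UTC+08:00), 03:00 UTC + 8h = 11:00 Rasor Sector standard time.
The standard-time date in Rasor Sector, April 13, 2017, falls between 1 April and 23 October, so daylight saving is in effect and Rasor Sector is at UTC+09:00.
03:00 UTC + 9h = 12:00 Rasor Sector.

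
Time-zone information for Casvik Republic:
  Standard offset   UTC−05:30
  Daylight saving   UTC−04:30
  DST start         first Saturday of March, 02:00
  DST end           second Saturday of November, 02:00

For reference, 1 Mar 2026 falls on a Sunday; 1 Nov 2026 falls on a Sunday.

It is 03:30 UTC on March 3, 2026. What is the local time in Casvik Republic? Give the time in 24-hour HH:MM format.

22:00

1 March 2026 is a Sunday, so the first Saturday is March 7.
1 November 2026 is a Sunday, so the first Saturday is November 7 and the second is November 14.
At the standard offset (UTC−05:30), 03:30 UTC − 5h30m = 22:00 Casvik Republic standard time (rolling into the previous day, 2 March 2026).
Daylight saving runs 7 March – 14 November; the standard-time date in Casvik Republic, March 2, 2026, is outside that window, so Casvik Republic is on standard time at UTC−05:30.
03:30 UTC − 5h30m = 22:00 local (rolling into the previous day, 2 March 2026).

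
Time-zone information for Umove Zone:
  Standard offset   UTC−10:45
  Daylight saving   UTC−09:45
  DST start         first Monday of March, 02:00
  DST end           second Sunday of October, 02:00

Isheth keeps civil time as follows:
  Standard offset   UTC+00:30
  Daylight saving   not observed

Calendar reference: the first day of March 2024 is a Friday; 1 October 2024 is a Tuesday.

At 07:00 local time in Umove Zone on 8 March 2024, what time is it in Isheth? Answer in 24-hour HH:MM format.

1 March 2024 is a Friday, so the first Monday is March 4.
1 October 2024 is a Tuesday, so the first Sunday is October 6 and the second is October 13.
Daylight saving runs 4 March – 13 October; 8 March 2024 is inside that window, so Umove Zone is at UTC−09:45.
07:00 Umove Zone + 9h45m = 16:45 UTC.
Isheth stays on UTC+00:30 all year.
16:45 UTC + 0h30m = 17:15 Isheth.

17:15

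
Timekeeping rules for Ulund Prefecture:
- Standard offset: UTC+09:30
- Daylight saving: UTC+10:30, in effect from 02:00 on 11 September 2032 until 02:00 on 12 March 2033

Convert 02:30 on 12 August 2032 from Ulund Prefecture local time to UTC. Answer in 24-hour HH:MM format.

17:00

12 August 2032 is outside the daylight-saving period (11 September 2032 – 12 March 2033), so Ulund Prefecture is on standard time, UTC+09:30.
02:30 local − 9h30m = 17:00 UTC (rolling into the previous day, 11 August 2032).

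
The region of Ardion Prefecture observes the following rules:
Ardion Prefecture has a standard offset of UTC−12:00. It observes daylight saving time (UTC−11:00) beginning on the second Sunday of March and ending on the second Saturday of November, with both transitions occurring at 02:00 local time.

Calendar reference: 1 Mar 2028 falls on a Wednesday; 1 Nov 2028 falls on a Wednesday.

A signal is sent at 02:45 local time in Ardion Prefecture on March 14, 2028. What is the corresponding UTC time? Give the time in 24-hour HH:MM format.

1 March 2028 is a Wednesday, so the first Sunday is March 5 and the second is March 12.
1 November 2028 is a Wednesday, so the first Saturday is November 4 and the second is November 11.
March 14, 2028 lies within the daylight-saving period (12 March – 11 November), so Ardion Prefecture is on daylight time, UTC−11:00.
02:45 local + 11h = 13:45 UTC.

13:45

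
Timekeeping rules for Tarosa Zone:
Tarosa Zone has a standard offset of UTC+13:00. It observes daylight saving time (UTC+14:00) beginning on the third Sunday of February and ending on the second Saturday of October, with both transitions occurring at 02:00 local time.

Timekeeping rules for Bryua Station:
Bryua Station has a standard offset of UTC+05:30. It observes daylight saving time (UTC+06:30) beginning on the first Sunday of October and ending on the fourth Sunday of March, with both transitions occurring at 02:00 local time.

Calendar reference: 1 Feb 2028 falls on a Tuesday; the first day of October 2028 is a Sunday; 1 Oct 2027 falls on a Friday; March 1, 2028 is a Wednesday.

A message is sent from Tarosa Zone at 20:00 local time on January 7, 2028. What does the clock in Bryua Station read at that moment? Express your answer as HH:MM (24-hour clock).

1 February 2028 is a Tuesday, so the first Sunday is February 6 and the third is February 20.
1 October 2028 is a Sunday, so the first Saturday is October 7 and the second is October 14.
January 7, 2028 is outside the daylight-saving period (20 February – 14 October), so Tarosa Zone is on standard time, UTC+13:00.
20:00 Tarosa Zone − 13h = 07:00 UTC.
1 October 2027 is a Friday, so the first Sunday is October 3.
1 March 2028 is a Wednesday, so the first Sunday is March 5 and the fourth is March 26.
At the standard offset (UTC+05:30), 07:00 UTC + 5h30m = 12:30 Bryua Station standard time.
Daylight saving runs 3 October 2027 – 26 March 2028; the standard-time date in Bryua Station, January 7, 2028, is inside that window, so Bryua Station is at UTC+06:30.
07:00 UTC + 6h30m = 13:30 Bryua Station.

13:30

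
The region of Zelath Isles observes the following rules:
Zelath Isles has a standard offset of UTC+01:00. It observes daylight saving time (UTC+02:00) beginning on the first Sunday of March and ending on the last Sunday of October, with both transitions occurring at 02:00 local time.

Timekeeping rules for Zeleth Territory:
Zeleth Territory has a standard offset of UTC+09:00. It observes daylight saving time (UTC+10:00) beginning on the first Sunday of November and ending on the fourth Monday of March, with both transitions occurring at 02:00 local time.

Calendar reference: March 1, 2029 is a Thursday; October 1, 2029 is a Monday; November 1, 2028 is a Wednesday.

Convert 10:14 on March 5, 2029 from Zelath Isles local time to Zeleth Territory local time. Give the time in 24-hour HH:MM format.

1 March 2029 is a Thursday, so the first Sunday is March 4.
1 October 2029 is a Monday, so Sundays fall on 7, 14, 21, 28; the last is October 28.
Daylight saving runs 4 March – 28 October; March 5, 2029 is inside that window, so Zelath Isles is at UTC+02:00.
10:14 Zelath Isles − 2h = 08:14 UTC.
1 November 2028 is a Wednesday, so the first Sunday is November 5.
1 March 2029 is a Thursday, so the first Monday is March 5 and the fourth is March 26.
At the standard offset (UTC+09:00), 08:14 UTC + 9h = 17:14 Zeleth Territory standard time.
The standard-time date in Zeleth Territory, March 5, 2029, falls between 5 November 2028 and 26 March 2029, so daylight saving is in effect and Zeleth Territory is at UTC+10:00.
08:14 UTC + 10h = 18:14 Zeleth Territory.

18:14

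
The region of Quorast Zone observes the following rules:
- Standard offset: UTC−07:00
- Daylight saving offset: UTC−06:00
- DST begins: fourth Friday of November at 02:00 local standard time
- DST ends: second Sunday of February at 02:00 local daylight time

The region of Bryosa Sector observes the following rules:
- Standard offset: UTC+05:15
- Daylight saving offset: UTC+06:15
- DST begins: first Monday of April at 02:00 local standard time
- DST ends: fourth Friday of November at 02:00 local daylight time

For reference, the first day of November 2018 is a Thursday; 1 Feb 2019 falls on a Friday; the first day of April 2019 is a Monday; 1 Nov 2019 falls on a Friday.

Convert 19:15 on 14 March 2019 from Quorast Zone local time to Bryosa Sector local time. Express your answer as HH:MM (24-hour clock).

1 November 2018 is a Thursday, so the first Friday is November 2 and the fourth is November 23.
1 February 2019 is a Friday, so the first Sunday is February 3 and the second is February 10.
Daylight saving runs 23 November 2018 – 10 February 2019; 14 March 2019 is outside that window, so Quorast Zone is on standard time at UTC−07:00.
19:15 Quorast Zone + 7h = 02:15 UTC (rolling into the next day, 15 March 2019).
1 April 2019 is a Monday, so the first Monday is April 1.
1 November 2019 is a Friday, so the first Friday is November 1 and the fourth is November 22.
At the standard offset (UTC+05:15), 02:15 UTC + 5h15m = 07:30 Bryosa Sector standard time.
The standard-time date in Bryosa Sector, 15 March 2019, does not fall between 1 April and 22 November, so daylight saving is not in effect and Bryosa Sector is at UTC+05:15.
02:15 UTC + 5h15m = 07:30 Bryosa Sector.

07:30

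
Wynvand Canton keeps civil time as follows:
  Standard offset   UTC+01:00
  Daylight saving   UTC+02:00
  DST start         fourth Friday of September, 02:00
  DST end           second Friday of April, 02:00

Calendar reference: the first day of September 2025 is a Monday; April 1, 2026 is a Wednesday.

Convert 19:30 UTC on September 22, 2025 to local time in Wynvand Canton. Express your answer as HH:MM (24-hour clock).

1 September 2025 is a Monday, so the first Friday is September 5 and the fourth is September 26.
1 April 2026 is a Wednesday, so the first Friday is April 3 and the second is April 10.
At the standard offset (UTC+01:00), 19:30 UTC + 1h = 20:30 Wynvand Canton standard time.
The standard-time date in Wynvand Canton, September 22, 2025, does not fall between 26 September 2025 and 10 April 2026, so daylight saving is not in effect and Wynvand Canton is at UTC+01:00.
19:30 UTC + 1h = 20:30 local.

20:30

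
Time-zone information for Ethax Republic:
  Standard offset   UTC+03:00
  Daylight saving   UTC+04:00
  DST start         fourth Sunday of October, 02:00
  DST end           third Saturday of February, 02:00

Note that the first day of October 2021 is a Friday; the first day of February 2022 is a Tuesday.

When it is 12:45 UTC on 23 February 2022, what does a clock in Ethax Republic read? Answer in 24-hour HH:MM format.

1 October 2021 is a Friday, so the first Sunday is October 3 and the fourth is October 24.
1 February 2022 is a Tuesday, so the first Saturday is February 5 and the third is February 19.
At the standard offset (UTC+03:00), 12:45 UTC + 3h = 15:45 Ethax Republic standard time.
The standard-time date in Ethax Republic, 23 February 2022, does not fall between 24 October 2021 and 19 February 2022, so daylight saving is not in effect and Ethax Republic is at UTC+03:00.
12:45 UTC + 3h = 15:45 local.

15:45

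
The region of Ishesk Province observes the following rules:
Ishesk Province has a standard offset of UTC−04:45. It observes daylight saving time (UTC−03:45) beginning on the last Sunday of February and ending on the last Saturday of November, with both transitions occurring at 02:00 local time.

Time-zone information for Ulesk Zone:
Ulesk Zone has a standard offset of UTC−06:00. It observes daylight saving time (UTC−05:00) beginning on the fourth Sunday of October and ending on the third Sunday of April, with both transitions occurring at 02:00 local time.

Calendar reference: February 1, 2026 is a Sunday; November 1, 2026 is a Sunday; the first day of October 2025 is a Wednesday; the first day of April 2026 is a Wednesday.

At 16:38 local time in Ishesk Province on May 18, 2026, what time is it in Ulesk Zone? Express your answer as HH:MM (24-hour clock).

1 February 2026 is a Sunday, so Sundays fall on 1, 8, 15, 22; the last is February 22.
1 November 2026 is a Sunday, so Saturdays fall on 7, 14, 21, 28; the last is November 28.
May 18, 2026 lies within the daylight-saving period (22 February – 28 November), so Ishesk Province is on daylight time, UTC−03:45.
16:38 Ishesk Province + 3h45m = 20:23 UTC.
1 October 2025 is a Wednesday, so the first Sunday is October 5 and the fourth is October 26.
1 April 2026 is a Wednesday, so the first Sunday is April 5 and the third is April 19.
At the standard offset (UTC−06:00), 20:23 UTC − 6h = 14:23 Ulesk Zone standard time.
The standard-time date in Ulesk Zone, May 18, 2026, does not fall between 26 October 2025 and 19 April 2026, so daylight saving is not in effect and Ulesk Zone is at UTC−06:00.
20:23 UTC − 6h = 14:23 Ulesk Zone.

14:23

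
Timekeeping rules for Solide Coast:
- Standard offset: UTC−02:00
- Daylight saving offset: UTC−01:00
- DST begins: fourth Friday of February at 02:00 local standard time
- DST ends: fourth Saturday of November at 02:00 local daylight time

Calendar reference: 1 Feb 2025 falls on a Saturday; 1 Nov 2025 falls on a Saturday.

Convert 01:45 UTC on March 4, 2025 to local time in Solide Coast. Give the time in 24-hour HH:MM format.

1 February 2025 is a Saturday, so the first Friday is February 7 and the fourth is February 28.
1 November 2025 is a Saturday, so the first Saturday is November 1 and the fourth is November 22.
At the standard offset (UTC−02:00), 01:45 UTC − 2h = 23:45 Solide Coast standard time (rolling into the previous day, 3 March 2025).
The standard-time date in Solide Coast, March 3, 2025, falls between 28 February and 22 November, so daylight saving is in effect and Solide Coast is at UTC−01:00.
01:45 UTC − 1h = 00:45 local.

00:45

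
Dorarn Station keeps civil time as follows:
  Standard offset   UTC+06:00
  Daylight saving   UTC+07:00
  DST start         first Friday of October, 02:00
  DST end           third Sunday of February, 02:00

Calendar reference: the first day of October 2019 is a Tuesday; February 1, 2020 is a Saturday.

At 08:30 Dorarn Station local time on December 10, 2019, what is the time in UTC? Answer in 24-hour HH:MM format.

01:30

1 October 2019 is a Tuesday, so the first Friday is October 4.
1 February 2020 is a Saturday, so the first Sunday is February 2 and the third is February 16.
December 10, 2019 falls between 4 October 2019 and 16 February 2020, so daylight saving is in effect and Dorarn Station is at UTC+07:00.
08:30 local − 7h = 01:30 UTC.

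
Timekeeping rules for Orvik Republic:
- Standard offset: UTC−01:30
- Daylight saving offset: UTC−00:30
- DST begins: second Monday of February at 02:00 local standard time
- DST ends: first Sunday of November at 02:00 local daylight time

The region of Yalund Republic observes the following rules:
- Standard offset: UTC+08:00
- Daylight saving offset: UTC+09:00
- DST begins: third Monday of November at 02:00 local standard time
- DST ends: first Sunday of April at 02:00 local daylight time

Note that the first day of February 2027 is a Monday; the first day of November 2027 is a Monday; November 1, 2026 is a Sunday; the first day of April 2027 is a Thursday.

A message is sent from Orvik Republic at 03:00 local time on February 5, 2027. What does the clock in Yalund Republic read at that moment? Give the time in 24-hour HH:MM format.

13:30

1 February 2027 is a Monday, so the first Monday is February 1 and the second is February 8.
1 November 2027 is a Monday, so the first Sunday is November 7.
February 5, 2027 is outside the daylight-saving period (8 February – 7 November), so Orvik Republic is on standard time, UTC−01:30.
03:00 Orvik Republic + 1h30m = 04:30 UTC.
1 November 2026 is a Sunday, so the first Monday is November 2 and the third is November 16.
1 April 2027 is a Thursday, so the first Sunday is April 4.
At the standard offset (UTC+08:00), 04:30 UTC + 8h = 12:30 Yalund Republic standard time.
The standard-time date in Yalund Republic, February 5, 2027, falls between 16 November 2026 and 4 April 2027, so daylight saving is in effect and Yalund Republic is at UTC+09:00.
04:30 UTC + 9h = 13:30 Yalund Republic.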